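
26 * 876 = 22776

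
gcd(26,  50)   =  2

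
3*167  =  501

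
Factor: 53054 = 2^1*41^1 *647^1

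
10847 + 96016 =106863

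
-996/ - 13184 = 249/3296 = 0.08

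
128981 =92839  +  36142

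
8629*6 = 51774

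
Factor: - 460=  - 2^2*5^1*23^1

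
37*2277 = 84249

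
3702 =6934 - 3232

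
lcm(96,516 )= 4128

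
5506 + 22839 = 28345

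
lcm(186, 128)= 11904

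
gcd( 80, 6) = 2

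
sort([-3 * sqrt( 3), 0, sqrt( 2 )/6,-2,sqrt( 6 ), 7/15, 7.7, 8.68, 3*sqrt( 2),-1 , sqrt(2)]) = [-3*sqrt (3 ), - 2, -1,0,sqrt(2) /6 , 7/15,  sqrt(2),sqrt(6 ), 3*sqrt(2 ), 7.7, 8.68] 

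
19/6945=19/6945= 0.00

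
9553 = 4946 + 4607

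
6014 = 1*6014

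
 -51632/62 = -25816/31 = - 832.77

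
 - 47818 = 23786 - 71604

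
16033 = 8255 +7778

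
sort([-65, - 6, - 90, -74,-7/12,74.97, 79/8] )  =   [ - 90,-74, - 65,-6,-7/12, 79/8, 74.97 ] 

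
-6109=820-6929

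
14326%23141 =14326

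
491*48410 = 23769310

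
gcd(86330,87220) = 890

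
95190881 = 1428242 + 93762639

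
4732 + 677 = 5409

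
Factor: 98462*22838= 2248675156 = 2^2 * 7^1*13^1*19^1*541^1*601^1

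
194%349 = 194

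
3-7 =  - 4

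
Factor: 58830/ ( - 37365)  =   - 74/47 = - 2^1*37^1* 47^(  -  1 )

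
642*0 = 0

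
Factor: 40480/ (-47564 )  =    -  40/47 = -2^3*5^1*47^(- 1 ) 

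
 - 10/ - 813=10/813= 0.01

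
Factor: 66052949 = 19^1*3476471^1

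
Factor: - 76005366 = - 2^1 * 3^1*31^1 *408631^1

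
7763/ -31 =  -  7763/31=-250.42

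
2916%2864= 52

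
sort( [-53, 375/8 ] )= [ - 53, 375/8]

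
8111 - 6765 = 1346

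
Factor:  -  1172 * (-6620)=7758640=2^4 * 5^1*293^1*331^1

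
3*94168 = 282504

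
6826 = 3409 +3417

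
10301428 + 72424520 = 82725948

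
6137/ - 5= - 1228 + 3/5 = - 1227.40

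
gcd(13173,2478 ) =3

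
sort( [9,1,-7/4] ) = [ - 7/4, 1,9 ] 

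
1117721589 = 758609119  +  359112470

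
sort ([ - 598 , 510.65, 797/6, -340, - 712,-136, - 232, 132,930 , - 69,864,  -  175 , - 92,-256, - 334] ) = [-712,-598, - 340, - 334, - 256, - 232, - 175,-136 , - 92,-69, 132, 797/6,510.65, 864 , 930] 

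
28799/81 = 355 + 44/81 = 355.54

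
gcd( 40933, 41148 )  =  1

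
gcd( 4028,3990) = 38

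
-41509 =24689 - 66198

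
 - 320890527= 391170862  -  712061389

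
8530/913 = 8530/913 = 9.34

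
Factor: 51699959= 51699959^1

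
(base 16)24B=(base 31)IT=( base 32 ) IB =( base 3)210202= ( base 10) 587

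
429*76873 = 32978517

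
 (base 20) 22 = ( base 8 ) 52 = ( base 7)60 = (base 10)42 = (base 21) 20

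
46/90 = 23/45  =  0.51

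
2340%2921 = 2340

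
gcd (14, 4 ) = 2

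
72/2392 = 9/299 = 0.03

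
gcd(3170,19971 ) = 317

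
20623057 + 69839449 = 90462506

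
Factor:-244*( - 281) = 68564 = 2^2 * 61^1*281^1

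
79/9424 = 79/9424 = 0.01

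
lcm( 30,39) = 390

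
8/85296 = 1/10662 = 0.00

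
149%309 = 149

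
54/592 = 27/296 = 0.09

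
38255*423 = 16181865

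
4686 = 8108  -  3422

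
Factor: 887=887^1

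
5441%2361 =719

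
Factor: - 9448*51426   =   - 485872848 = - 2^4 * 3^2*1181^1*2857^1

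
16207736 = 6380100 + 9827636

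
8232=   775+7457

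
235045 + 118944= 353989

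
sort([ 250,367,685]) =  [ 250, 367,  685]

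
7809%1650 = 1209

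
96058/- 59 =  - 96058/59 = - 1628.10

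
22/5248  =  11/2624 =0.00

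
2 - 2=0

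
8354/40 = 208+17/20 = 208.85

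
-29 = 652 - 681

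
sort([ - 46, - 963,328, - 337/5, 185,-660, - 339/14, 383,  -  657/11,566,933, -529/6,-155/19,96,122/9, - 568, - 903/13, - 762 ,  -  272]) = [  -  963, - 762, - 660, - 568,-272, - 529/6,  -  903/13,-337/5, - 657/11, - 46,-339/14, - 155/19, 122/9, 96,185,  328,383, 566, 933]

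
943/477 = 943/477= 1.98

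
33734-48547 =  -14813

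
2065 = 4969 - 2904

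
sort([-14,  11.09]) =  [ - 14,11.09] 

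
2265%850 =565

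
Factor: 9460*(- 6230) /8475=-2^3*3^(-1 )*7^1 * 11^1 * 43^1*89^1* 113^(-1) = -2357432/339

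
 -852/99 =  - 9 + 13/33 = - 8.61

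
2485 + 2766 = 5251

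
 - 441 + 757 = 316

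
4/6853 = 4/6853 = 0.00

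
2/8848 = 1/4424 = 0.00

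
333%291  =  42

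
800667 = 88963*9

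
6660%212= 88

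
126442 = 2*63221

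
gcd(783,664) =1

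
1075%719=356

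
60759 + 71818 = 132577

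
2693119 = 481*5599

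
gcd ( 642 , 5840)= 2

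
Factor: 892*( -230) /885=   - 2^3*3^( - 1)*23^1*59^( - 1)*223^1 = - 41032/177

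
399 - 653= - 254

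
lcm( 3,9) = 9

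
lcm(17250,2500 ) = 172500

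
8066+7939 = 16005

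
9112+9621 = 18733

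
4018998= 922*4359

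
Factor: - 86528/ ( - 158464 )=338/619= 2^1 * 13^2 * 619^( - 1 ) 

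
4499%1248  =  755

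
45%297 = 45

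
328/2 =164= 164.00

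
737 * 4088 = 3012856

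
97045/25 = 19409/5 = 3881.80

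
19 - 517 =  -  498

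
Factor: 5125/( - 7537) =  - 5^3*41^1*7537^( - 1 ) 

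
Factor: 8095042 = 2^1* 431^1*9391^1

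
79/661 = 79/661 = 0.12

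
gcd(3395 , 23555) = 35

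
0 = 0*( - 71507) 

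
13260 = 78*170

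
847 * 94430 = 79982210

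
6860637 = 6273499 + 587138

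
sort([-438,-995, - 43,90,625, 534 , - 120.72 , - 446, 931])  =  [ - 995, -446, - 438, - 120.72 , - 43, 90, 534,625,  931 ]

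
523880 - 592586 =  - 68706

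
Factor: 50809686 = 2^1*3^1*19^1*445699^1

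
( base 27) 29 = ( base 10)63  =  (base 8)77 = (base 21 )30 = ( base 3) 2100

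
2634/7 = 2634/7= 376.29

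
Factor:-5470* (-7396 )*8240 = 2^7 * 5^2*43^2*103^1*547^1 = 333358428800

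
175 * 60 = 10500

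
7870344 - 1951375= 5918969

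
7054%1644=478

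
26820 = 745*36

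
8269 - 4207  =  4062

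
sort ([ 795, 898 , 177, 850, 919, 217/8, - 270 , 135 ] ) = [-270, 217/8 , 135, 177,795, 850,  898,919 ] 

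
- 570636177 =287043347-857679524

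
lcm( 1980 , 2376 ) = 11880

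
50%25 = 0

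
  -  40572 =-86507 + 45935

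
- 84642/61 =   -  1388+26/61= - 1387.57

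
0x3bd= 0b1110111101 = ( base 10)957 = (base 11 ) 7A0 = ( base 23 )1IE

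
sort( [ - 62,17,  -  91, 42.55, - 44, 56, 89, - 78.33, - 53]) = [ - 91,  -  78.33, - 62, - 53, - 44,17,42.55,  56,89 ]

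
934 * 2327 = 2173418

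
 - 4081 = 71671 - 75752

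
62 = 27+35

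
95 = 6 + 89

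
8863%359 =247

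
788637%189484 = 30701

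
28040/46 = 14020/23 = 609.57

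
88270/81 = 88270/81=1089.75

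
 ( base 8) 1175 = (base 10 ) 637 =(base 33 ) JA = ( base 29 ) LS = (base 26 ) od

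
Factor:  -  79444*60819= - 2^2*3^1*11^1*19^1*97^1*19861^1 = - 4831704636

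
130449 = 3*43483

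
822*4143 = 3405546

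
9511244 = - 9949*( - 956) 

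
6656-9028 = - 2372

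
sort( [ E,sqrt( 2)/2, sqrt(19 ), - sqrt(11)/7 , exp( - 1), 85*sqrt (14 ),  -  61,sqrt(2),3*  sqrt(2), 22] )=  [ - 61,-sqrt(11)/7, exp ( - 1) , sqrt( 2)/2, sqrt ( 2),E, 3*sqrt( 2), sqrt ( 19 ), 22, 85*sqrt(14)] 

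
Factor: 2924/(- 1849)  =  -68/43 = - 2^2 *17^1* 43^ ( - 1)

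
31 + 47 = 78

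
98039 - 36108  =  61931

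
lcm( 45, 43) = 1935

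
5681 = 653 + 5028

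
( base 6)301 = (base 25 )49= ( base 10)109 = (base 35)34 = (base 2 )1101101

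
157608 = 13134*12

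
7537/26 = 289 + 23/26 = 289.88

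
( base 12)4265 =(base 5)213102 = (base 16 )1C6D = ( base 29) 8ir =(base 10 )7277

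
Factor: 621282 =2^1*3^1*17^1*6091^1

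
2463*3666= 9029358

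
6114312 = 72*84921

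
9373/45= 208 + 13/45=208.29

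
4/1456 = 1/364 = 0.00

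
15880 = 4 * 3970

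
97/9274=97/9274 = 0.01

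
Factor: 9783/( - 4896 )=-2^( - 5)*17^( - 1)*1087^1 =-1087/544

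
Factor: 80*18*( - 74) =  - 106560 = -  2^6*3^2*5^1*37^1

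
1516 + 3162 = 4678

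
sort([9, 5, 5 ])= [ 5, 5 , 9 ] 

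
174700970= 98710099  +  75990871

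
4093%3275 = 818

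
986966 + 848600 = 1835566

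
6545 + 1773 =8318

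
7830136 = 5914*1324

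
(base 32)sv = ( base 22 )1K3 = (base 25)1C2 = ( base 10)927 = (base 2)1110011111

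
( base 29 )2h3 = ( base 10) 2178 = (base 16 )882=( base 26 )35K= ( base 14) B18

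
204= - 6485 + 6689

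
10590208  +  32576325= 43166533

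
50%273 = 50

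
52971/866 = 52971/866 = 61.17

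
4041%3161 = 880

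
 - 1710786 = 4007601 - 5718387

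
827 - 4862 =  - 4035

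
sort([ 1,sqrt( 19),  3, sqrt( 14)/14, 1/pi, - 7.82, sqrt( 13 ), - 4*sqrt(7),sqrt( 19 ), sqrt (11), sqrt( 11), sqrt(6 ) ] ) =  [ - 4 * sqrt (7),-7.82, sqrt( 14)/14, 1/pi, 1, sqrt( 6), 3, sqrt( 11), sqrt(11), sqrt( 13),  sqrt( 19),sqrt(19) ]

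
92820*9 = 835380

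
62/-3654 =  - 1 + 1796/1827 = - 0.02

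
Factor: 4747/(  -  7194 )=-2^( - 1 )*3^( - 1 )*11^(-1 )*47^1*101^1 *109^( - 1) 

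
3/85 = 3/85=0.04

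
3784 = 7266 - 3482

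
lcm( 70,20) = 140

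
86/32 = 43/16= 2.69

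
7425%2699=2027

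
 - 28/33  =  -28/33 = -0.85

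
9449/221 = 42 +167/221 = 42.76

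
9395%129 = 107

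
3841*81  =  311121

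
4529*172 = 778988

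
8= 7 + 1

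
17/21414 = 17/21414 = 0.00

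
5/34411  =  5/34411 = 0.00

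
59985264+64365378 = 124350642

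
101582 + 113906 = 215488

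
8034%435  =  204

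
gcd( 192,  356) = 4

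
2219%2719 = 2219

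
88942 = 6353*14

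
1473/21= 491/7 = 70.14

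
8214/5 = 1642  +  4/5 = 1642.80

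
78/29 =2+20/29   =  2.69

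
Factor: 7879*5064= 2^3*3^1 * 211^1*7879^1 =39899256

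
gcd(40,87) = 1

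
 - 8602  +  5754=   -  2848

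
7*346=2422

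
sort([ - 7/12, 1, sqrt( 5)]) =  [ - 7/12,1, sqrt( 5)]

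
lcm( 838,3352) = 3352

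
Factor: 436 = 2^2 * 109^1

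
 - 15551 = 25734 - 41285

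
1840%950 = 890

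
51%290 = 51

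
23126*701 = 16211326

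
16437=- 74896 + 91333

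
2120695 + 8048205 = 10168900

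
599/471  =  1 + 128/471  =  1.27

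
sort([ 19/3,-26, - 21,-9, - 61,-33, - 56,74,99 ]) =[ - 61,-56, - 33,  -  26, -21, - 9,19/3,74,99]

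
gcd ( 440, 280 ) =40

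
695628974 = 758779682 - 63150708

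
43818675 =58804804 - 14986129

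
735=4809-4074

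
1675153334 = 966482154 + 708671180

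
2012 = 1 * 2012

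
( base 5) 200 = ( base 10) 50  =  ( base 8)62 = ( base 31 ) 1J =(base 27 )1n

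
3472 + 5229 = 8701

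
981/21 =327/7=46.71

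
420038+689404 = 1109442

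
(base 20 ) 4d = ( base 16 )5d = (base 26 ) 3F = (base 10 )93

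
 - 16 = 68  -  84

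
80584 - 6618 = 73966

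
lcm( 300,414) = 20700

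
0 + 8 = 8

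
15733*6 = 94398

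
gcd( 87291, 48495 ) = 9699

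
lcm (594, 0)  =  0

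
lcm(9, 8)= 72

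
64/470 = 32/235 = 0.14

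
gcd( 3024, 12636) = 108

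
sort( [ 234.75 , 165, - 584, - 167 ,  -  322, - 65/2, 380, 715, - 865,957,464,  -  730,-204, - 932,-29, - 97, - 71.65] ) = [ - 932, - 865, - 730,- 584,-322,- 204, - 167, - 97, - 71.65, - 65/2,  -  29, 165, 234.75, 380,464,715, 957]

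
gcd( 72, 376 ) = 8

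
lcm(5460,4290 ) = 60060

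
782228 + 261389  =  1043617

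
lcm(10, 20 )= 20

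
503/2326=503/2326 = 0.22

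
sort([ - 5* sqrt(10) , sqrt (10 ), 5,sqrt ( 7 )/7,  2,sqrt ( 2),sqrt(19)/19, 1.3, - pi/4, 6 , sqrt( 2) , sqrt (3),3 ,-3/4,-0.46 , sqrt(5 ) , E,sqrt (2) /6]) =[  -  5 * sqrt(10),-pi/4, - 3/4 ,-0.46 , sqrt( 19 ) /19 , sqrt(2)/6,sqrt(7 ) /7, 1.3,  sqrt ( 2),sqrt(2 ), sqrt(3 ), 2,  sqrt( 5 ),  E,3,sqrt( 10 ),5, 6] 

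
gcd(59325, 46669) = 791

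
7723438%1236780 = 302758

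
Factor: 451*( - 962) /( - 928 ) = 2^ (-4)*11^1*13^1*29^( - 1)*37^1*41^1 = 216931/464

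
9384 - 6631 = 2753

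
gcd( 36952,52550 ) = 2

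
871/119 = 871/119  =  7.32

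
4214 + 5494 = 9708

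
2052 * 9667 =19836684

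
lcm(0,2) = 0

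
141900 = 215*660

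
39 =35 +4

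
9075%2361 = 1992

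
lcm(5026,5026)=5026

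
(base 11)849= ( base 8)1775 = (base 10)1021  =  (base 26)1D7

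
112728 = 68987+43741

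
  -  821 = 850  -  1671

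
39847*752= 29964944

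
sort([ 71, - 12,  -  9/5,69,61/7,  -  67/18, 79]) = [ - 12,- 67/18, - 9/5, 61/7,69,71,79 ] 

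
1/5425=1/5425 = 0.00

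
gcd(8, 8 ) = 8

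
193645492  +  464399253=658044745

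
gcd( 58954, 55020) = 14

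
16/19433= 16/19433   =  0.00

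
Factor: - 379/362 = -2^( - 1 )*181^(  -  1)*379^1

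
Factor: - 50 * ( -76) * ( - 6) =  - 22800  =  - 2^4 *3^1*5^2*19^1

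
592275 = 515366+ 76909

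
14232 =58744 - 44512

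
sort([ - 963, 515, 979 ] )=[ - 963 , 515,979]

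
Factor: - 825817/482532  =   - 2^( - 2 )*3^( - 1 ) * 79^ (-1)*509^ (-1 ) * 523^1*1579^1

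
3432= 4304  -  872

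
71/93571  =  71/93571 = 0.00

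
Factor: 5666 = 2^1*2833^1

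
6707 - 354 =6353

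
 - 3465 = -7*495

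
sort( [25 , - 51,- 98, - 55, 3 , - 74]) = [  -  98, - 74, - 55 , - 51 , 3,25]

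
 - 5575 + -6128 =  -11703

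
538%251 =36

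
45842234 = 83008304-37166070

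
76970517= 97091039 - 20120522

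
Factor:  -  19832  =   - 2^3*37^1*67^1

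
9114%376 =90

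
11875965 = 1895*6267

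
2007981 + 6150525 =8158506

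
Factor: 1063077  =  3^1*109^1 * 3251^1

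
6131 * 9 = 55179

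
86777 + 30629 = 117406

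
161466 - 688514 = -527048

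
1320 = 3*440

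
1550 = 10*155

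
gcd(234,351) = 117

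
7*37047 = 259329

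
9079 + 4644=13723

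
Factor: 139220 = 2^2*5^1*6961^1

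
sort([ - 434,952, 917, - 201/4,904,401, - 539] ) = [  -  539, - 434,  -  201/4,401,904, 917, 952]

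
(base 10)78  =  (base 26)30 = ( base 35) 28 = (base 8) 116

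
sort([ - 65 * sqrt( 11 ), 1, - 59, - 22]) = [-65*sqrt ( 11 ), - 59, - 22,1]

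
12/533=12/533  =  0.02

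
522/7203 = 174/2401=   0.07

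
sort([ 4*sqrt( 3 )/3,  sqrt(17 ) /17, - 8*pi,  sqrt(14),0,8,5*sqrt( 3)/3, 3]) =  [ - 8*pi , 0,  sqrt( 17)/17,  4*sqrt( 3) /3,5*sqrt( 3) /3,3,  sqrt( 14) , 8] 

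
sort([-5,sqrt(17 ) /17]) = [ - 5, sqrt(17 ) /17]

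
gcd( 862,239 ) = 1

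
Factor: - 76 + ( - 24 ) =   -  100= - 2^2 * 5^2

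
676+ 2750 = 3426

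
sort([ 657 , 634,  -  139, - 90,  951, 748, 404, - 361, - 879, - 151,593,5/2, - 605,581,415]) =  [ - 879, - 605,  -  361,-151, - 139, - 90,5/2,404,415,  581, 593,634, 657, 748,951]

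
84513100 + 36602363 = 121115463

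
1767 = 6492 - 4725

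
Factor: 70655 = 5^1 * 13^1*1087^1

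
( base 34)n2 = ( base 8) 1420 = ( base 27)121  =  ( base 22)1DE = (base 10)784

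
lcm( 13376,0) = 0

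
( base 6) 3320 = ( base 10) 768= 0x300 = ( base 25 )15i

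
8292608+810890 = 9103498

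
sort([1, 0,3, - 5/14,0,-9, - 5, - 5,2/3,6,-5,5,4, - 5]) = [ - 9,-5, - 5, - 5, - 5, - 5/14,0, 0, 2/3, 1,3, 4,5,6 ]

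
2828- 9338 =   -  6510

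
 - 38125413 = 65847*( - 579 ) 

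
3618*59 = 213462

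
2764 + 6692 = 9456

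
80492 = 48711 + 31781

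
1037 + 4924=5961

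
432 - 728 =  - 296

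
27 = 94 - 67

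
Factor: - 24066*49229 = -1184745114 = -  2^1*3^2*7^1*19^1*191^1*2591^1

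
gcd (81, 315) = 9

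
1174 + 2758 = 3932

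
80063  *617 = 49398871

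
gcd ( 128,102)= 2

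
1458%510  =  438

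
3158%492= 206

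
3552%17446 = 3552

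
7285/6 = 1214 + 1/6 = 1214.17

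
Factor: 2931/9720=977/3240 = 2^( - 3 )*3^( - 4 )*5^ ( - 1 )*977^1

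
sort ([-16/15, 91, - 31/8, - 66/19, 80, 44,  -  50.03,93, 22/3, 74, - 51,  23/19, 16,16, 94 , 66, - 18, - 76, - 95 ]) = [ - 95, - 76, - 51 , - 50.03,  -  18 ,  -  31/8, - 66/19 , - 16/15,23/19,22/3, 16, 16, 44, 66, 74,80,91, 93,94 ] 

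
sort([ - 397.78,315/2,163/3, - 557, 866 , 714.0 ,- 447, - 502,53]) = [ - 557, - 502, - 447, - 397.78,53, 163/3,315/2, 714.0, 866] 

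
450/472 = 225/236 = 0.95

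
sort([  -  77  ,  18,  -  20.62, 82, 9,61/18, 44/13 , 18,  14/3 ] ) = [ - 77, - 20.62,44/13,  61/18,14/3,9, 18, 18 , 82]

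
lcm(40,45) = 360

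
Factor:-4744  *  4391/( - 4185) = 2^3*3^ ( - 3 )*5^ ( - 1)*31^ (-1 )*593^1*4391^1 = 20830904/4185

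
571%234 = 103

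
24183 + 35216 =59399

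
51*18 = 918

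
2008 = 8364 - 6356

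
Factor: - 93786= -2^1*3^1 * 7^2*11^1*29^1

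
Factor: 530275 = 5^2*21211^1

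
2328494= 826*2819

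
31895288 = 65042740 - 33147452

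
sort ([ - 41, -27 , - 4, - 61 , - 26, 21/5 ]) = [ - 61, - 41,- 27, -26, - 4,21/5 ]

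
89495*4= 357980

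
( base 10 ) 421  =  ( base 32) d5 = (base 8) 645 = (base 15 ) 1d1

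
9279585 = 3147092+6132493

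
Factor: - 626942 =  - 2^1*313471^1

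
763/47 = 16 + 11/47 = 16.23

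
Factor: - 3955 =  - 5^1*7^1*113^1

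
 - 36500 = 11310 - 47810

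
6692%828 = 68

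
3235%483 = 337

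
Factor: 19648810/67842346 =9824405/33921173=5^1*11^( - 1) * 13^( - 2)*71^( - 1)*257^( - 1)*1964881^1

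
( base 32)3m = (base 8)166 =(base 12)9A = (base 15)7d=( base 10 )118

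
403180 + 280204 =683384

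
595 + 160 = 755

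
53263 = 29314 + 23949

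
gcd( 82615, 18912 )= 1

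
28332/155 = 182 + 122/155 =182.79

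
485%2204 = 485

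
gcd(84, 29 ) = 1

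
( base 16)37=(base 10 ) 55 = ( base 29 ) 1Q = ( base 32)1N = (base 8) 67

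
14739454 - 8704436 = 6035018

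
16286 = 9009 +7277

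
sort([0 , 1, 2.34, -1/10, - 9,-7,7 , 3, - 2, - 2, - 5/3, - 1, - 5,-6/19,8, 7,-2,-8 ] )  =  [ -9, - 8, - 7,  -  5,-2, - 2, -2, - 5/3,  -  1,-6/19, - 1/10, 0, 1,2.34,3, 7, 7, 8 ] 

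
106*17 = 1802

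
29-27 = 2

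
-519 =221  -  740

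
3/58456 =3/58456 = 0.00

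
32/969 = 32/969 = 0.03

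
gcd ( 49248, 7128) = 648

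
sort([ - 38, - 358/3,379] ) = [ - 358/3, - 38,379]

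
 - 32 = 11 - 43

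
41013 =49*837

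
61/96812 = 61/96812 = 0.00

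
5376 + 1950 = 7326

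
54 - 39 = 15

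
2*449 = 898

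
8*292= 2336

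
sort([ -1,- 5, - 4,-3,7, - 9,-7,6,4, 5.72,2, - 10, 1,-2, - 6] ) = [ - 10,- 9, - 7, - 6, - 5 ,-4, - 3,-2,-1, 1, 2,4,5.72,6, 7] 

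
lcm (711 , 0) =0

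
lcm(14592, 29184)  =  29184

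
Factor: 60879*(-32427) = -3^4*7^1*13^1*223^1*1201^1= -1974123333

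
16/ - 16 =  -1 + 0/1= -1.00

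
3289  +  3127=6416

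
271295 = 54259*5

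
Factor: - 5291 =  - 11^1*13^1*37^1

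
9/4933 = 9/4933 = 0.00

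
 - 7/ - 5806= 7/5806 = 0.00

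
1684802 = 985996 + 698806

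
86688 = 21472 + 65216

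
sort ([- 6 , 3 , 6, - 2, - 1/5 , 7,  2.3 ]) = [ - 6, - 2, - 1/5,2.3,3,  6,7 ] 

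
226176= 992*228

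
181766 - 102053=79713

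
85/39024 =85/39024 = 0.00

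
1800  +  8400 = 10200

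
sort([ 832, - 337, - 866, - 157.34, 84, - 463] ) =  [ - 866, - 463, - 337,-157.34,84 , 832 ]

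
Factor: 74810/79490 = 7481/7949 = 7481^1*7949^( - 1 ) 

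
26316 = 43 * 612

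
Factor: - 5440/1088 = - 5^1 = - 5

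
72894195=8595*8481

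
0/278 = 0 = 0.00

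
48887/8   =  48887/8 = 6110.88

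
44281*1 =44281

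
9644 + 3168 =12812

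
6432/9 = 2144/3 = 714.67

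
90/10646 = 45/5323  =  0.01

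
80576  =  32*2518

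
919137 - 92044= 827093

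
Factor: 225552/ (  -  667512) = -2^1*3^( -1)*37^1*73^( - 1)  =  -  74/219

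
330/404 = 165/202 = 0.82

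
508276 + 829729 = 1338005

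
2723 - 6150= -3427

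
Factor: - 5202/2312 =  - 9/4 = - 2^( - 2)*3^2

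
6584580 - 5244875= 1339705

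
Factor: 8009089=11^1*19^1*38321^1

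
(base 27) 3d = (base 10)94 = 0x5E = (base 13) 73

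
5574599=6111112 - 536513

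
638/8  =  319/4 =79.75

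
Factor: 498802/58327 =2^1*17^ ( - 1)*47^( - 1)* 73^( - 1)*461^1*541^1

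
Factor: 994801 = 199^1 * 4999^1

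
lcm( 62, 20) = 620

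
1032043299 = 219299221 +812744078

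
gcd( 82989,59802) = 3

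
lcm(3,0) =0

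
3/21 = 1/7 = 0.14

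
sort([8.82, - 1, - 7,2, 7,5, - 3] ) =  [ - 7,-3,-1 , 2,5,7,8.82]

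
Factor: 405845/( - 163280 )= - 2^( - 4 ) *11^1 * 13^(-1)*47^1 = - 517/208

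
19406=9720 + 9686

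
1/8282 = 1/8282=0.00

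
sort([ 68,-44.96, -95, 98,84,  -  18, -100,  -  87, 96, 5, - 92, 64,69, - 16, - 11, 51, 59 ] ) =[-100 , - 95,  -  92, - 87,-44.96,-18 , - 16,-11,5, 51,59, 64, 68 , 69 , 84,  96, 98] 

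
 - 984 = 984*(-1)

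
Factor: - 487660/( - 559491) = 740/849 = 2^2*3^( - 1 )*5^1* 37^1 * 283^( - 1) 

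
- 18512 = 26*( - 712)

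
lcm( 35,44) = 1540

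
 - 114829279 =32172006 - 147001285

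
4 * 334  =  1336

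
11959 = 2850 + 9109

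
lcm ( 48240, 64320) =192960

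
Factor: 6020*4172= 2^4 * 5^1*7^2*43^1 * 149^1 = 25115440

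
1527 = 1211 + 316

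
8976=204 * 44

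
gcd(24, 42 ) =6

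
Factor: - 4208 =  - 2^4*263^1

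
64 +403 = 467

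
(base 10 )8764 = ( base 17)1D59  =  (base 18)190G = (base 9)13017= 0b10001000111100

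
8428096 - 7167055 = 1261041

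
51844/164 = 316 + 5/41 = 316.12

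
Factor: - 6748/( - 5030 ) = 2^1*5^ ( - 1)*7^1*241^1*503^( - 1)  =  3374/2515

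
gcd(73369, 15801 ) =1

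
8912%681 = 59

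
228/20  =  11 + 2/5 = 11.40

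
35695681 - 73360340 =-37664659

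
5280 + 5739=11019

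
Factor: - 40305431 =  - 211^1*191021^1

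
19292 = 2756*7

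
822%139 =127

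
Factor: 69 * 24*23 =2^3*3^2*23^2 = 38088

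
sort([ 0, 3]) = [ 0,3]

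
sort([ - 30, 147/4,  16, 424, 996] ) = [ - 30 , 16, 147/4, 424 , 996 ]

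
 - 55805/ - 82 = 680 + 45/82 = 680.55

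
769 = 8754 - 7985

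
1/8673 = 1/8673 = 0.00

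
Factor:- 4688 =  - 2^4*293^1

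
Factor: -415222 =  - 2^1*29^1*7159^1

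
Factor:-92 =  -2^2*23^1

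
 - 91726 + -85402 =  - 177128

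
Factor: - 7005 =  - 3^1 *5^1*467^1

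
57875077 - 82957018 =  - 25081941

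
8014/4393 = 1  +  3621/4393 = 1.82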